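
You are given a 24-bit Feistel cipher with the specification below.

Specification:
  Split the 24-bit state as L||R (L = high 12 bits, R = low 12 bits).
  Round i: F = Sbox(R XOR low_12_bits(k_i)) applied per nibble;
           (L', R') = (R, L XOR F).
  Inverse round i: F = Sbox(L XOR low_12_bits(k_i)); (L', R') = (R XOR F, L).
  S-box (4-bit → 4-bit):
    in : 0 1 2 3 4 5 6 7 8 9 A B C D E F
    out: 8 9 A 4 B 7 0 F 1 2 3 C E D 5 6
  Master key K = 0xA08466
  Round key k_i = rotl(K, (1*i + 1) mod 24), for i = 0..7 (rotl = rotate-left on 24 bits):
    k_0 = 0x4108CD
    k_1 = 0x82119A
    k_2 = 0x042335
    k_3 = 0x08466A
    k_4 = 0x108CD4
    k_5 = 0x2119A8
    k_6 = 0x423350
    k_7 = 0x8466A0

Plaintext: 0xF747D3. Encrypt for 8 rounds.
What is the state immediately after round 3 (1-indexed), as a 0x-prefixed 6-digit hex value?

s_0 = plaintext = 0xF747D3
s_1 = Round(s_0, k_0) = 0x7D39E1
s_2 = Round(s_1, k_1) = 0x9E162F
s_3 = Round(s_2, k_2) = 0x62FE72
s_4 = Round(s_3, k_3) = 0xE727BE
s_5 = Round(s_4, k_4) = 0x7BE271
s_6 = Round(s_5, k_5) = 0x271B6C
s_7 = Round(s_6, k_6) = 0xB6C33F
s_8 = Round(s_7, k_7) = 0x33FC4A

0x62FE72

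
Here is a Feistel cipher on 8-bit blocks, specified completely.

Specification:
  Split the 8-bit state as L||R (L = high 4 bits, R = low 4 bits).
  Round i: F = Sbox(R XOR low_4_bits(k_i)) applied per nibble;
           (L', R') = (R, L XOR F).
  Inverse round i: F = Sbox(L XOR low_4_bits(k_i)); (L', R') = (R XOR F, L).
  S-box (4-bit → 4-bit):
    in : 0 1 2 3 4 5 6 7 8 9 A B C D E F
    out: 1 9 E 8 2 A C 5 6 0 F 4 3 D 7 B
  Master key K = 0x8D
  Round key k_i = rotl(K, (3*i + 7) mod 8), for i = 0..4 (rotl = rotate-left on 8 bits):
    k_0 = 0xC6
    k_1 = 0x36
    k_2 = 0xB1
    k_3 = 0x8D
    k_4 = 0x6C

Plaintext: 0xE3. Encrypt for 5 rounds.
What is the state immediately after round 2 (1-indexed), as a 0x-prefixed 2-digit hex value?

0x4D

s_0 = plaintext = 0xE3
s_1 = Round(s_0, k_0) = 0x34
s_2 = Round(s_1, k_1) = 0x4D
s_3 = Round(s_2, k_2) = 0xD7
s_4 = Round(s_3, k_3) = 0x72
s_5 = Round(s_4, k_4) = 0x20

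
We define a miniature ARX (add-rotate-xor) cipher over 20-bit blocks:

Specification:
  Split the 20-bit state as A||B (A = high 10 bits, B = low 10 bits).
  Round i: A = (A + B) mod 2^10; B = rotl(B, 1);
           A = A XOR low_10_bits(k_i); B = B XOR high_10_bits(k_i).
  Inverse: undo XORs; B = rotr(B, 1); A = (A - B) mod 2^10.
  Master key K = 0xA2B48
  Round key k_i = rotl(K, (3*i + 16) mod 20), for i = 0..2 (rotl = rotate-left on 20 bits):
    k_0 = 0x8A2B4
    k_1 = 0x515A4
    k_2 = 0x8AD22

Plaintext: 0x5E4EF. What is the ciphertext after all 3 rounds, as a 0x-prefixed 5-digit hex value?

s_0 = plaintext = 0x5E4EF
s_1 = Round(s_0, k_0) = 0x373F6
s_2 = Round(s_1, k_1) = 0x5DAA8
s_3 = Round(s_2, k_2) = 0x4F37A

0x4F37A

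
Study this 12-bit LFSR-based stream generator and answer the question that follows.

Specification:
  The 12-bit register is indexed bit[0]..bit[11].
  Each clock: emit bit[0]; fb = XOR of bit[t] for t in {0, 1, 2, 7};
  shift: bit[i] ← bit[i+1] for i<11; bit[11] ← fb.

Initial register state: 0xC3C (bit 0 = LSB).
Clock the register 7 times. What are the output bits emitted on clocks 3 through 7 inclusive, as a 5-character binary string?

11110

reg_0 = 0xC3C
clock 1: out=0, reg = 0xE1E
clock 2: out=0, reg = 0x70F
clock 3: out=1, reg = 0xB87
clock 4: out=1, reg = 0x5C3
clock 5: out=1, reg = 0xAE1
clock 6: out=1, reg = 0x570
clock 7: out=0, reg = 0x2B8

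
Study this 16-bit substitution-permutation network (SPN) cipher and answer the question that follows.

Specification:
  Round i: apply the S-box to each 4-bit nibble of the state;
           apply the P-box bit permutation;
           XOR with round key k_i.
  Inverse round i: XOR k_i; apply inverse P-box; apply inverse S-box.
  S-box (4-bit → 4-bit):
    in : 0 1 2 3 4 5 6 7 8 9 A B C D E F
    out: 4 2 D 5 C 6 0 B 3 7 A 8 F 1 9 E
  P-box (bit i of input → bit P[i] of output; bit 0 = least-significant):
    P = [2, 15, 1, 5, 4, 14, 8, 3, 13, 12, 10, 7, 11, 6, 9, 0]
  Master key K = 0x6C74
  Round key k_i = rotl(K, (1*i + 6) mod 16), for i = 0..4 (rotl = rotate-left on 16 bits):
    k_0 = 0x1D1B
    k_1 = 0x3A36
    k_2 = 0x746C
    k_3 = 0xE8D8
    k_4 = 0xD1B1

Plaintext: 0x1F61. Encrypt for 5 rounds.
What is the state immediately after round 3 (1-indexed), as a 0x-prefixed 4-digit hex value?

s_0 = plaintext = 0x1F61
s_1 = Round(s_0, k_0) = 0x89DB
s_2 = Round(s_1, k_1) = 0x0646
s_3 = Round(s_2, k_2) = 0x7764
s_4 = Round(s_3, k_3) = 0xD03B
s_5 = Round(s_4, k_4) = 0xDC81

0x7764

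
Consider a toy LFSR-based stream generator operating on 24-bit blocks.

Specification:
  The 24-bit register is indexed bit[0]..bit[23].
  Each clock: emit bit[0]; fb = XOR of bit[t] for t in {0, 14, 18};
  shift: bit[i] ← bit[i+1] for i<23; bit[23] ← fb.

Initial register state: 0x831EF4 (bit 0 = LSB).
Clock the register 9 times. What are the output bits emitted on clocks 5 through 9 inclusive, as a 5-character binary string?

reg_0 = 0x831EF4
clock 1: out=0, reg = 0x418F7A
clock 2: out=0, reg = 0x20C7BD
clock 3: out=1, reg = 0x1063DE
clock 4: out=0, reg = 0x8831EF
clock 5: out=1, reg = 0xC418F7
clock 6: out=1, reg = 0x620C7B
clock 7: out=1, reg = 0xB1063D
clock 8: out=1, reg = 0xD8831E
clock 9: out=0, reg = 0x6C418F

11110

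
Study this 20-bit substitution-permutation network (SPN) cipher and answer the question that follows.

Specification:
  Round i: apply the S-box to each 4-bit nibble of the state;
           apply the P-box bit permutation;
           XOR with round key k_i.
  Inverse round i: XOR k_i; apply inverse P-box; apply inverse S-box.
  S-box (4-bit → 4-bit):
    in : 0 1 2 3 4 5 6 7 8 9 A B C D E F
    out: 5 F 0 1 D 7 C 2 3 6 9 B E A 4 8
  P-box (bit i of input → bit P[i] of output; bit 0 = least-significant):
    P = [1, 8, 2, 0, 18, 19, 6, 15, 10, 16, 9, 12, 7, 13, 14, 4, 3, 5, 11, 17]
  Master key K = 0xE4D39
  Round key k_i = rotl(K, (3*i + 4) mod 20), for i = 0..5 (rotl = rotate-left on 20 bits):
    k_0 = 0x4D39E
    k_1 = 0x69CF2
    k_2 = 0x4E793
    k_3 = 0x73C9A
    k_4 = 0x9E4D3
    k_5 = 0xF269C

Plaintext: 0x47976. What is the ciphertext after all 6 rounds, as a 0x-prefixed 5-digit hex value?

0x01898

s_0 = plaintext = 0x47976
s_1 = Round(s_0, k_0) = 0xFF993
s_2 = Round(s_1, k_1) = 0xD9EA0
s_3 = Round(s_2, k_2) = 0x205B5
s_4 = Round(s_3, k_3) = 0xAFB1C
s_5 = Round(s_4, k_4) = 0x6718E
s_6 = Round(s_5, k_5) = 0x01898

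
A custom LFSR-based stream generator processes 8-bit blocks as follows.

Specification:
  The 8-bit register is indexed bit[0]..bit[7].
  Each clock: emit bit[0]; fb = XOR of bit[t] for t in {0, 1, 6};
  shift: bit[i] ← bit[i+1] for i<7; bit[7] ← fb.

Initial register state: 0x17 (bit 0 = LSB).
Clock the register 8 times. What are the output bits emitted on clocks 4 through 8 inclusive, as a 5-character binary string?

reg_0 = 0x17
clock 1: out=1, reg = 0x0B
clock 2: out=1, reg = 0x05
clock 3: out=1, reg = 0x82
clock 4: out=0, reg = 0xC1
clock 5: out=1, reg = 0x60
clock 6: out=0, reg = 0xB0
clock 7: out=0, reg = 0x58
clock 8: out=0, reg = 0xAC

01000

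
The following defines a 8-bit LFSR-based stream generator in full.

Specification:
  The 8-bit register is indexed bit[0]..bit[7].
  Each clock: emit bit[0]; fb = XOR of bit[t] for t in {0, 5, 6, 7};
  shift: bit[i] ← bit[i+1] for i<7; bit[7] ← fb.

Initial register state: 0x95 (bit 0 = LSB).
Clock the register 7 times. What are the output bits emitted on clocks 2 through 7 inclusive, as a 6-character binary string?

010100

reg_0 = 0x95
clock 1: out=1, reg = 0x4A
clock 2: out=0, reg = 0xA5
clock 3: out=1, reg = 0xD2
clock 4: out=0, reg = 0x69
clock 5: out=1, reg = 0xB4
clock 6: out=0, reg = 0x5A
clock 7: out=0, reg = 0xAD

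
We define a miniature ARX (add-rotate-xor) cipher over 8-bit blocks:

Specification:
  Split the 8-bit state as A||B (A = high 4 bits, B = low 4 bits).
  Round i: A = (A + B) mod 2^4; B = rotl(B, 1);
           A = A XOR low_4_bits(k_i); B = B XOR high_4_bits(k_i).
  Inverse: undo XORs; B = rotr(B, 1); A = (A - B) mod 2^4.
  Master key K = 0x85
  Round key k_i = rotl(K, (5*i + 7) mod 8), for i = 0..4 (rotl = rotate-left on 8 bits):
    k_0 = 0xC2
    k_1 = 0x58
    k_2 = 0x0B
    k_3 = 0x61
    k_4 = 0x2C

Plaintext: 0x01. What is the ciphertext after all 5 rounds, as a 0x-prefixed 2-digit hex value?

0x2A

s_0 = plaintext = 0x01
s_1 = Round(s_0, k_0) = 0x3E
s_2 = Round(s_1, k_1) = 0x98
s_3 = Round(s_2, k_2) = 0xA1
s_4 = Round(s_3, k_3) = 0xA4
s_5 = Round(s_4, k_4) = 0x2A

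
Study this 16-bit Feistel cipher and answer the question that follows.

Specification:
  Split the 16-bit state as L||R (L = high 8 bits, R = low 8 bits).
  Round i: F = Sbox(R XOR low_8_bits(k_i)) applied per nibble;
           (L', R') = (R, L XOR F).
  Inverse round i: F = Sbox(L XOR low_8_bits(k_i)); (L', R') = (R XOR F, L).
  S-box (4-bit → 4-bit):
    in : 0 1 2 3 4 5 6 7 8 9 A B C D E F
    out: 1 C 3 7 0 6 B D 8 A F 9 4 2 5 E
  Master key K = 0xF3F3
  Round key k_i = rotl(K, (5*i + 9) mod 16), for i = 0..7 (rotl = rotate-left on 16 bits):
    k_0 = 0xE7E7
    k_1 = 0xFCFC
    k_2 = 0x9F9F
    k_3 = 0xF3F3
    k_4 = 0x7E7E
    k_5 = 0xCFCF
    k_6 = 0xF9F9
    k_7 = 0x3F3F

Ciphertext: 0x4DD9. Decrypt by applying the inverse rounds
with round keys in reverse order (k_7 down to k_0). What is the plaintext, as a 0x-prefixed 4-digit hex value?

0x157F

s_0 = ciphertext = 0x4DD9
s_1 = InvRound(s_0, k_7) = 0x0A4D
s_2 = InvRound(s_1, k_6) = 0xAA0A
s_3 = InvRound(s_2, k_5) = 0xBCAA
s_4 = InvRound(s_3, k_4) = 0xE9BC
s_5 = InvRound(s_4, k_3) = 0x73E9
s_6 = InvRound(s_5, k_2) = 0xBD73
s_7 = InvRound(s_6, k_1) = 0x7FBD
s_8 = InvRound(s_7, k_0) = 0x157F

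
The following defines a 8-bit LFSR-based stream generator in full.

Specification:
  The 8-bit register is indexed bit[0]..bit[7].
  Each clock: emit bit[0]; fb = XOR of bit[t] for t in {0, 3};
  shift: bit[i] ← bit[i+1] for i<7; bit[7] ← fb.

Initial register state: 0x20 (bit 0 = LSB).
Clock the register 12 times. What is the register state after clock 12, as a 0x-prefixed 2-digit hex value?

0x0A

reg_0 = 0x20
clock 1: out=0, reg = 0x10
clock 2: out=0, reg = 0x08
clock 3: out=0, reg = 0x84
clock 4: out=0, reg = 0x42
clock 5: out=0, reg = 0x21
clock 6: out=1, reg = 0x90
clock 7: out=0, reg = 0x48
clock 8: out=0, reg = 0xA4
clock 9: out=0, reg = 0x52
clock 10: out=0, reg = 0x29
clock 11: out=1, reg = 0x14
clock 12: out=0, reg = 0x0A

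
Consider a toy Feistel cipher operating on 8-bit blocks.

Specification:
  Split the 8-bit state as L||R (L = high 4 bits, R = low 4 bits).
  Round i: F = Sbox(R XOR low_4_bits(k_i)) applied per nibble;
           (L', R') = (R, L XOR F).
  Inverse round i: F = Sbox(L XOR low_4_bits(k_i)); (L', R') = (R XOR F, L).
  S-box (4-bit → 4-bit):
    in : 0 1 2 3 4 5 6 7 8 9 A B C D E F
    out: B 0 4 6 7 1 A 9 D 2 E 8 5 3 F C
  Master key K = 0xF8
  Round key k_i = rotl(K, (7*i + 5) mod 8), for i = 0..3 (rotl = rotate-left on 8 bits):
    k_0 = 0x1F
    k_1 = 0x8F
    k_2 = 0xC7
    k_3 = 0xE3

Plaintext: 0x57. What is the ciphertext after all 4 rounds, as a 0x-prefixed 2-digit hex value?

s_0 = plaintext = 0x57
s_1 = Round(s_0, k_0) = 0x78
s_2 = Round(s_1, k_1) = 0x8E
s_3 = Round(s_2, k_2) = 0xEA
s_4 = Round(s_3, k_3) = 0xAC

0xAC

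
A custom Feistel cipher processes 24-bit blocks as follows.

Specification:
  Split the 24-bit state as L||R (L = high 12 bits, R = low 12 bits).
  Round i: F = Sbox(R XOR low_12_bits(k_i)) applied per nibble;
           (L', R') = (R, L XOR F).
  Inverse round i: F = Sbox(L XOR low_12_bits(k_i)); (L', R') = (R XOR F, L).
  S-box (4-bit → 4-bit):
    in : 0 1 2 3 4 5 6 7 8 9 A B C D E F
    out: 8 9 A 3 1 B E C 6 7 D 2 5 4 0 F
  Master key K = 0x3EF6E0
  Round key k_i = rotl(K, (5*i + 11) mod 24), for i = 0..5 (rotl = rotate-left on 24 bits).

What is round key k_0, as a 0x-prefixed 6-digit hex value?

K = 0x3EF6E0
k_0 = rotl(K, (5*0+11) mod 24) = rotl(K, 11) = 0xB701F7

0xB701F7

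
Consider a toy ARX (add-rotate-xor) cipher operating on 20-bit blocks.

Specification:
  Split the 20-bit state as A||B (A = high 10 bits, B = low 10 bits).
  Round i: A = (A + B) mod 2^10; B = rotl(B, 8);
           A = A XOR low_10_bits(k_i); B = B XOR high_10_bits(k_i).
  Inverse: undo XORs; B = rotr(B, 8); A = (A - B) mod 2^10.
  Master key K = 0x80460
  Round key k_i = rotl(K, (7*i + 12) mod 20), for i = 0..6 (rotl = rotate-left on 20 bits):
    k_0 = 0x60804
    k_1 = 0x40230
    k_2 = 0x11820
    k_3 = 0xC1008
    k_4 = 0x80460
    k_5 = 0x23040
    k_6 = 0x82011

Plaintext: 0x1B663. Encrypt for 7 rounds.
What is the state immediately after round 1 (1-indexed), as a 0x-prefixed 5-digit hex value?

s_0 = plaintext = 0x1B663
s_1 = Round(s_0, k_0) = 0xB521A
s_2 = Round(s_1, k_1) = 0xB7B86
s_3 = Round(s_2, k_2) = 0x912A7
s_4 = Round(s_3, k_3) = 0x38CAD
s_5 = Round(s_4, k_4) = 0x7C32A
s_6 = Round(s_5, k_5) = 0x56A46
s_7 = Round(s_6, k_6) = 0xEC499

0xB521A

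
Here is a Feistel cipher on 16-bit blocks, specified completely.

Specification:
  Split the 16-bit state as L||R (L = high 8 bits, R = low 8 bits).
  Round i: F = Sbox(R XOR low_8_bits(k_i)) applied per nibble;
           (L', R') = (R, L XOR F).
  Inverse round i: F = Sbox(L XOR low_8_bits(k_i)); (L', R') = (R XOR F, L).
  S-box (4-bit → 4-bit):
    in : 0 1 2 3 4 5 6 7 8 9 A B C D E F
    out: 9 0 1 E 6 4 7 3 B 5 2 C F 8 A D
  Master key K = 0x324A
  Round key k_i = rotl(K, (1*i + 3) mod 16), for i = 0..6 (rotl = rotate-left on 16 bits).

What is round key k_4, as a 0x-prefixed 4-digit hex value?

0x2519

K = 0x324A
k_0 = rotl(K, (1*0+3) mod 16) = rotl(K, 3) = 0x9251
k_1 = rotl(K, (1*1+3) mod 16) = rotl(K, 4) = 0x24A3
k_2 = rotl(K, (1*2+3) mod 16) = rotl(K, 5) = 0x4946
k_3 = rotl(K, (1*3+3) mod 16) = rotl(K, 6) = 0x928C
k_4 = rotl(K, (1*4+3) mod 16) = rotl(K, 7) = 0x2519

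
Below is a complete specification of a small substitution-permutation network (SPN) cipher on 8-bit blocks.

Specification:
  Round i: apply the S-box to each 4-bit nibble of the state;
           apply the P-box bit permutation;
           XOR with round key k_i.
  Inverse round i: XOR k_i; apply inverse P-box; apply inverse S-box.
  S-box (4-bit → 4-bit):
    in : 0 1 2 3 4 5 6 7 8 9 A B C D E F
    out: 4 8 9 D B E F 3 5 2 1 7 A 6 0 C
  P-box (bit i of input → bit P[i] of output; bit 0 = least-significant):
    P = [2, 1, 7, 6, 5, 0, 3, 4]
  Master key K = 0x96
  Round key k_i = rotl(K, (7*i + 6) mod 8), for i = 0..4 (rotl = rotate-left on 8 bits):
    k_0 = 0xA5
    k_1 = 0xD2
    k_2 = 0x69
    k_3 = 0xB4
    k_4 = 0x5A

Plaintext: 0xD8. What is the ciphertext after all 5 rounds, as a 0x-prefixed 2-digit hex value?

s_0 = plaintext = 0xD8
s_1 = Round(s_0, k_0) = 0x28
s_2 = Round(s_1, k_1) = 0x66
s_3 = Round(s_2, k_2) = 0x96
s_4 = Round(s_3, k_3) = 0x73
s_5 = Round(s_4, k_4) = 0xBF

0xBF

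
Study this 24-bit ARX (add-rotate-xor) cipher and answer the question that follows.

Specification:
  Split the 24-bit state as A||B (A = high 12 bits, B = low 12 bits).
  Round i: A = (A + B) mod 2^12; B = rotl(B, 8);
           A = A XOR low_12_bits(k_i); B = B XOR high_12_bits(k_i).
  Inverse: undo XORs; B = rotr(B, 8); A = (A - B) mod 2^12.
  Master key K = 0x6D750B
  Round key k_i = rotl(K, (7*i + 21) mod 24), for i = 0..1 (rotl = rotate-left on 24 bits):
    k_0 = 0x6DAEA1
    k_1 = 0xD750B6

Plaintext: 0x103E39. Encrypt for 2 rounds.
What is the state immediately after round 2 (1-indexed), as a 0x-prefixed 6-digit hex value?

0x060486

s_0 = plaintext = 0x103E39
s_1 = Round(s_0, k_0) = 0x19DF39
s_2 = Round(s_1, k_1) = 0x060486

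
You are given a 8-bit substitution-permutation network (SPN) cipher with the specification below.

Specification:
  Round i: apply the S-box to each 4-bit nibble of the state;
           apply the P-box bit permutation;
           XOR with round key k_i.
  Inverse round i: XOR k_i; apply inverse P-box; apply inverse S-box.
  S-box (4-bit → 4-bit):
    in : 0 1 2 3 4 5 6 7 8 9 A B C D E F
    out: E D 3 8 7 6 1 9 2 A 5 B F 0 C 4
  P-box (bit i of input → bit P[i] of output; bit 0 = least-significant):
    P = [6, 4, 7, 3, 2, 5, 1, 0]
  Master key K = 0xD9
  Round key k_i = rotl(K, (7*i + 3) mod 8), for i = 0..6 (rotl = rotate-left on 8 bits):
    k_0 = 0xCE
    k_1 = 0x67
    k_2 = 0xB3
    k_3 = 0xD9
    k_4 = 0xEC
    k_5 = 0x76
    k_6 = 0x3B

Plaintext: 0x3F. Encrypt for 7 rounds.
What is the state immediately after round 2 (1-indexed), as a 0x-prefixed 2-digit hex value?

0xC1

s_0 = plaintext = 0x3F
s_1 = Round(s_0, k_0) = 0x4F
s_2 = Round(s_1, k_1) = 0xC1
s_3 = Round(s_2, k_2) = 0x5C
s_4 = Round(s_3, k_3) = 0x23
s_5 = Round(s_4, k_4) = 0xC0
s_6 = Round(s_5, k_5) = 0xC9
s_7 = Round(s_6, k_6) = 0x04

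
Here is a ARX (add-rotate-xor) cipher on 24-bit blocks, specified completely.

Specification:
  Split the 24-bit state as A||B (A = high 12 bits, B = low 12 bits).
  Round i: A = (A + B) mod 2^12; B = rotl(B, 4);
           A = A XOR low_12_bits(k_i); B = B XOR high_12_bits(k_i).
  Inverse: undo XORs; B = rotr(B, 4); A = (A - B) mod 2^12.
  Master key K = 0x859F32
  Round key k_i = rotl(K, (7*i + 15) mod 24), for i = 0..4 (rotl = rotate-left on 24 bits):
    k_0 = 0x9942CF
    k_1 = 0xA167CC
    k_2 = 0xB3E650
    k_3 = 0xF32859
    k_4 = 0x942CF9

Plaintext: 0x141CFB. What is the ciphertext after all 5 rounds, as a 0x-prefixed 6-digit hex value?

s_0 = plaintext = 0x141CFB
s_1 = Round(s_0, k_0) = 0xCF3628
s_2 = Round(s_1, k_1) = 0x4D7890
s_3 = Round(s_2, k_2) = 0xB37236
s_4 = Round(s_3, k_3) = 0x534C50
s_5 = Round(s_4, k_4) = 0xD7DC4E

0xD7DC4E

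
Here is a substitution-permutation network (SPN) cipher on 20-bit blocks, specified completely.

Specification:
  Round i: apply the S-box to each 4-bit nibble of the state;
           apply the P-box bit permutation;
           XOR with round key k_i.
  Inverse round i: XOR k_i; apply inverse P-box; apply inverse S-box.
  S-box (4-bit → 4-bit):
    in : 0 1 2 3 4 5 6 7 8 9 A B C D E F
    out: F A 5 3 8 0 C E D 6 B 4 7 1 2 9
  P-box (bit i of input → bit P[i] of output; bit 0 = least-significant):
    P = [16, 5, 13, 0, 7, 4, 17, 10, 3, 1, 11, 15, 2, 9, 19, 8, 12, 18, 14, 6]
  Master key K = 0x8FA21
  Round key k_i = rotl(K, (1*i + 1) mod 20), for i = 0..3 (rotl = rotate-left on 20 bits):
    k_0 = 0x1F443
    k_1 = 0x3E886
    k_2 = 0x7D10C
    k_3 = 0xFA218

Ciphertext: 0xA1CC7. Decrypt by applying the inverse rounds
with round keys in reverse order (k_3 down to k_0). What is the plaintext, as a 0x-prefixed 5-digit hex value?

0x95293

s_0 = ciphertext = 0xA1CC7
s_1 = InvRound(s_0, k_3) = 0xA30A8
s_2 = InvRound(s_1, k_2) = 0x984DC
s_3 = InvRound(s_2, k_1) = 0x6BC7B
s_4 = InvRound(s_3, k_0) = 0x95293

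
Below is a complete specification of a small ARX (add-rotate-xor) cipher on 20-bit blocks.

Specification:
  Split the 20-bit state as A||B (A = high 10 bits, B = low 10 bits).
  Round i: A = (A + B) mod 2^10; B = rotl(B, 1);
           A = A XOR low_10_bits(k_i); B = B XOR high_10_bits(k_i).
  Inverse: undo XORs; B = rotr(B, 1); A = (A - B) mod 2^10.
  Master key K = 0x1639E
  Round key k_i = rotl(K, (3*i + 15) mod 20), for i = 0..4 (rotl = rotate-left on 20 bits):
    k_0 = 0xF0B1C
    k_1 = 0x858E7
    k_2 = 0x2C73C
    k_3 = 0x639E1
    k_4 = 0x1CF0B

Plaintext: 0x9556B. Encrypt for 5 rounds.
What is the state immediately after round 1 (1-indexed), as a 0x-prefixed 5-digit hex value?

0x37114

s_0 = plaintext = 0x9556B
s_1 = Round(s_0, k_0) = 0x37114
s_2 = Round(s_1, k_1) = 0x45C3E
s_3 = Round(s_2, k_2) = 0x9A4CD
s_4 = Round(s_3, k_3) = 0xB5C14
s_5 = Round(s_4, k_4) = 0x7805B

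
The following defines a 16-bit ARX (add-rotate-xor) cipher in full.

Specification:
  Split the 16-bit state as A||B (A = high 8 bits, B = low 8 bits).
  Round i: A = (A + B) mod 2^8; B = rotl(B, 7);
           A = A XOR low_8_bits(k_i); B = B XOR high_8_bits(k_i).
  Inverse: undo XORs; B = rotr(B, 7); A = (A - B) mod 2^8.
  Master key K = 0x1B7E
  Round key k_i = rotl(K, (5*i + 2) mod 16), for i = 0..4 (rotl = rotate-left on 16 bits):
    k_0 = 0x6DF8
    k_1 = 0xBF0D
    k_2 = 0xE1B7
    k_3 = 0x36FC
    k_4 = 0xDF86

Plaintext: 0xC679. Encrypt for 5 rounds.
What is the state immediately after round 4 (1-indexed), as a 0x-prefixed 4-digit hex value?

0x5913

s_0 = plaintext = 0xC679
s_1 = Round(s_0, k_0) = 0xC7D1
s_2 = Round(s_1, k_1) = 0x9557
s_3 = Round(s_2, k_2) = 0x5B4A
s_4 = Round(s_3, k_3) = 0x5913
s_5 = Round(s_4, k_4) = 0xEA56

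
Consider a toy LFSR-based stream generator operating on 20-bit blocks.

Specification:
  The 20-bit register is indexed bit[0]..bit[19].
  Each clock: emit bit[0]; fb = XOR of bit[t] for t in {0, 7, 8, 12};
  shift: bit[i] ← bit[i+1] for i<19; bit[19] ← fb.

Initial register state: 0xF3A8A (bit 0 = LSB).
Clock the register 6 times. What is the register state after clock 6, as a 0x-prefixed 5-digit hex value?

reg_0 = 0xF3A8A
clock 1: out=0, reg = 0x79D45
clock 2: out=1, reg = 0xBCEA2
clock 3: out=0, reg = 0xDE751
clock 4: out=1, reg = 0x6F3A8
clock 5: out=0, reg = 0xB79D4
clock 6: out=0, reg = 0xDBCEA

0xDBCEA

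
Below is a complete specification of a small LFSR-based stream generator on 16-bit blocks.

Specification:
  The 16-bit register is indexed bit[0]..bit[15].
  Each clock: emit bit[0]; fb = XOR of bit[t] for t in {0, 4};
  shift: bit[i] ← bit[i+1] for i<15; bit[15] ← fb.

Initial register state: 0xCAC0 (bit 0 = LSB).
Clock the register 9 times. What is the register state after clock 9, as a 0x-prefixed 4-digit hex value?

0x3665

reg_0 = 0xCAC0
clock 1: out=0, reg = 0x6560
clock 2: out=0, reg = 0x32B0
clock 3: out=0, reg = 0x9958
clock 4: out=0, reg = 0xCCAC
clock 5: out=0, reg = 0x6656
clock 6: out=0, reg = 0xB32B
clock 7: out=1, reg = 0xD995
clock 8: out=1, reg = 0x6CCA
clock 9: out=0, reg = 0x3665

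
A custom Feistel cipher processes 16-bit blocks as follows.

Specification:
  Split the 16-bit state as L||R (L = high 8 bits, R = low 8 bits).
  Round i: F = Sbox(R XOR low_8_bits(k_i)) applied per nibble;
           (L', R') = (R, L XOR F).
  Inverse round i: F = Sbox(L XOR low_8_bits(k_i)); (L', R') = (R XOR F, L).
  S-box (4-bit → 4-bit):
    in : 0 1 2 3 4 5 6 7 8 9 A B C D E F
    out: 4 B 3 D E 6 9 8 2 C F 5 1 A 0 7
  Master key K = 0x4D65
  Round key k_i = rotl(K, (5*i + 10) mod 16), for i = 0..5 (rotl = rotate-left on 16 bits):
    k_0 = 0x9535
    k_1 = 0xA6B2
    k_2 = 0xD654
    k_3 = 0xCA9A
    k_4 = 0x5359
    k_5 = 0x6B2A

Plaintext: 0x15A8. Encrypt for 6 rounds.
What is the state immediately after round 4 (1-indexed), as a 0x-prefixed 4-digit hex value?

s_0 = plaintext = 0x15A8
s_1 = Round(s_0, k_0) = 0xA8DF
s_2 = Round(s_1, k_1) = 0xDF32
s_3 = Round(s_2, k_2) = 0x3246
s_4 = Round(s_3, k_3) = 0x4693
s_5 = Round(s_4, k_4) = 0x9359
s_6 = Round(s_5, k_5) = 0x591E

0x4693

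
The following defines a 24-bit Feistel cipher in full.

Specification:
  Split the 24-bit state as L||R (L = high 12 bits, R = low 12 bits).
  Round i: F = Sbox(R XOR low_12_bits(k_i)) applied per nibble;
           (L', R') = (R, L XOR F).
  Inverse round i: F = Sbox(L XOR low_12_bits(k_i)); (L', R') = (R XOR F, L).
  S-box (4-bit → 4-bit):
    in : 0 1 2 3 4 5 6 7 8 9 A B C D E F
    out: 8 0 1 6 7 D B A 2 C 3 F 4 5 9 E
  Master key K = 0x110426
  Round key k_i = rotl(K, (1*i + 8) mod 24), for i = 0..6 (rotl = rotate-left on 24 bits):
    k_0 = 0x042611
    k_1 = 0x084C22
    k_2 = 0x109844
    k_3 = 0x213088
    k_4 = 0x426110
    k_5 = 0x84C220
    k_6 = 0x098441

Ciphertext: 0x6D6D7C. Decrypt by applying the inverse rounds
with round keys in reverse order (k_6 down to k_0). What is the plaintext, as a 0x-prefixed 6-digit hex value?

0xC901F1

s_0 = ciphertext = 0x6D6D7C
s_1 = InvRound(s_0, k_6) = 0xCB66D6
s_2 = InvRound(s_1, k_5) = 0xF1DCB6
s_3 = InvRound(s_2, k_4) = 0x533F1D
s_4 = InvRound(s_3, k_3) = 0x2E2533
s_5 = InvRound(s_4, k_2) = 0x6082E2
s_6 = InvRound(s_5, k_1) = 0x1F1608
s_7 = InvRound(s_6, k_0) = 0xC901F1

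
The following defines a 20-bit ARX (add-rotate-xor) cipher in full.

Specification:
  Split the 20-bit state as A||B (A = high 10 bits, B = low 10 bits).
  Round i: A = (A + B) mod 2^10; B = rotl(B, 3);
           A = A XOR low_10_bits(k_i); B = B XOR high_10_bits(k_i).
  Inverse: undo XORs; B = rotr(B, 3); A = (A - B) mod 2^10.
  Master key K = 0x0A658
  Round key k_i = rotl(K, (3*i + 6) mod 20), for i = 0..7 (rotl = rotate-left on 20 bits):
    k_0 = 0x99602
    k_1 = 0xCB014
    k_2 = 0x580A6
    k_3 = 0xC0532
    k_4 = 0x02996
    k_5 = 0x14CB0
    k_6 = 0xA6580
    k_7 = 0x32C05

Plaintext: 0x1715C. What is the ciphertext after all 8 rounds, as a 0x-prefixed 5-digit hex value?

0xF950F

s_0 = plaintext = 0x1715C
s_1 = Round(s_0, k_0) = 0xEE887
s_2 = Round(s_1, k_1) = 0x15715
s_3 = Round(s_2, k_2) = 0xF31CE
s_4 = Round(s_3, k_3) = 0x2A172
s_5 = Round(s_4, k_4) = 0xE3398
s_6 = Round(s_5, k_5) = 0xE5094
s_7 = Round(s_6, k_6) = 0x6A238
s_8 = Round(s_7, k_7) = 0xF950F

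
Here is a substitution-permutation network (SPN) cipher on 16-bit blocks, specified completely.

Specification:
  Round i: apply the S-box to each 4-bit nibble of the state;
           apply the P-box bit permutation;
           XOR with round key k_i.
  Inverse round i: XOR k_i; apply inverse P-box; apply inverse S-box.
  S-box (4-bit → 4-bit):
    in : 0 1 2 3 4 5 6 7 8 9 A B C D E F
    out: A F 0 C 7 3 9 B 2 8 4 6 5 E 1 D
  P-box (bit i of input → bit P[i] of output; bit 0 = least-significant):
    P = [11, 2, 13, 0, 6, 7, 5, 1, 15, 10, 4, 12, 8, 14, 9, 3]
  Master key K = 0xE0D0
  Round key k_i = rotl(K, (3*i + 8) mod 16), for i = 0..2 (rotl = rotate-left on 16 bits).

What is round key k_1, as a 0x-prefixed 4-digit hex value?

K = 0xE0D0
k_0 = rotl(K, (3*0+8) mod 16) = rotl(K, 8) = 0xD0E0
k_1 = rotl(K, (3*1+8) mod 16) = rotl(K, 11) = 0x8706

0x8706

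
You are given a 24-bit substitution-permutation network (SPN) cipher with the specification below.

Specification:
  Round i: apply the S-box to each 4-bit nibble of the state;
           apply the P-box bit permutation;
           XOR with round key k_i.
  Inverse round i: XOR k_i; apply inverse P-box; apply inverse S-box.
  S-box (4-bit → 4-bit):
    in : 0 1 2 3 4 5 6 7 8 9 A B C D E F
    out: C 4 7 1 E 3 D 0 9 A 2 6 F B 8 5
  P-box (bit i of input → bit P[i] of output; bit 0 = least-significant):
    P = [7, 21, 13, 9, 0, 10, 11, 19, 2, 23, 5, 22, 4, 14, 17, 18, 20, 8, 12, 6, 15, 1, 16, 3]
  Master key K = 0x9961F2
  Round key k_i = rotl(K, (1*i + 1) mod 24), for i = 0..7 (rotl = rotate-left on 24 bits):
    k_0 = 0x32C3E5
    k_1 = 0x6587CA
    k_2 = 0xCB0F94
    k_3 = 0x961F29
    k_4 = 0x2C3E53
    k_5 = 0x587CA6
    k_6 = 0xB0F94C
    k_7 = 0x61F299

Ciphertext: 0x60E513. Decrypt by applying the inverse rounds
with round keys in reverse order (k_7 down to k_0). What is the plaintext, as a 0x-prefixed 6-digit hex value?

s_0 = ciphertext = 0x60E513
s_1 = InvRound(s_0, k_7) = 0x4B77A8
s_2 = InvRound(s_1, k_6) = 0xF81C4D
s_3 = InvRound(s_2, k_5) = 0x9EAB32
s_4 = InvRound(s_3, k_4) = 0x3C1B5A
s_5 = InvRound(s_4, k_3) = 0xAEFBDA
s_6 = InvRound(s_5, k_2) = 0xC098AB
s_7 = InvRound(s_6, k_1) = 0x14EB29
s_8 = InvRound(s_7, k_0) = 0xEE0312

0xEE0312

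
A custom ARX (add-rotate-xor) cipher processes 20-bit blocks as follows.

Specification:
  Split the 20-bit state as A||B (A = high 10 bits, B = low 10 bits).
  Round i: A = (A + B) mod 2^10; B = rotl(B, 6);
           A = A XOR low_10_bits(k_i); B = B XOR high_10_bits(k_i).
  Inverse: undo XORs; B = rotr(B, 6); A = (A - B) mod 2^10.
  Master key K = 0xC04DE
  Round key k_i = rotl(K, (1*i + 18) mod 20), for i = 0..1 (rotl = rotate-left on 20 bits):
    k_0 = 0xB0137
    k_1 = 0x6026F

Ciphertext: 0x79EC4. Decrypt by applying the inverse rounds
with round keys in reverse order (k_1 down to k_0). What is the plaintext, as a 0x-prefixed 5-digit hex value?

s_0 = ciphertext = 0x79EC4
s_1 = InvRound(s_0, k_1) = 0xCEC4D
s_2 = InvRound(s_1, k_0) = 0x4C8DA

0x4C8DA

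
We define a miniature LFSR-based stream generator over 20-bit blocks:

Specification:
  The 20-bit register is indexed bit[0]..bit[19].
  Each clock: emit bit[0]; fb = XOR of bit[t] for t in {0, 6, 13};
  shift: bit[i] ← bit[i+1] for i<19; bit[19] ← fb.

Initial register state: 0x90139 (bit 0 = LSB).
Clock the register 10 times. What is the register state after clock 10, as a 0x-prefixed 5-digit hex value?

reg_0 = 0x90139
clock 1: out=1, reg = 0xC809C
clock 2: out=0, reg = 0x6404E
clock 3: out=0, reg = 0xB2027
clock 4: out=1, reg = 0x59013
clock 5: out=1, reg = 0xAC809
clock 6: out=1, reg = 0xD6404
clock 7: out=0, reg = 0xEB202
clock 8: out=0, reg = 0xF5901
clock 9: out=1, reg = 0xFAC80
clock 10: out=0, reg = 0xFD640

0xFD640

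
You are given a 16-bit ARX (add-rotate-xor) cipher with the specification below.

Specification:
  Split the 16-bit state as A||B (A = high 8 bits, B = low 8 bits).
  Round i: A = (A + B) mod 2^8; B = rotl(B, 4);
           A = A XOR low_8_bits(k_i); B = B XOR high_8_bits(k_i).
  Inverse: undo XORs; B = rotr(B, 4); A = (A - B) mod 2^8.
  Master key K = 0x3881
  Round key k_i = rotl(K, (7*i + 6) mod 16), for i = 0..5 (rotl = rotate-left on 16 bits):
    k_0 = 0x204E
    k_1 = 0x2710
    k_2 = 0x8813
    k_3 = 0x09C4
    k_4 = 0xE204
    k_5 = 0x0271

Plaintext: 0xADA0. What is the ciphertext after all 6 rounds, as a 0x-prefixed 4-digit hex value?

s_0 = plaintext = 0xADA0
s_1 = Round(s_0, k_0) = 0x032A
s_2 = Round(s_1, k_1) = 0x3D85
s_3 = Round(s_2, k_2) = 0xD1D0
s_4 = Round(s_3, k_3) = 0x6504
s_5 = Round(s_4, k_4) = 0x6DA2
s_6 = Round(s_5, k_5) = 0x7E28

0x7E28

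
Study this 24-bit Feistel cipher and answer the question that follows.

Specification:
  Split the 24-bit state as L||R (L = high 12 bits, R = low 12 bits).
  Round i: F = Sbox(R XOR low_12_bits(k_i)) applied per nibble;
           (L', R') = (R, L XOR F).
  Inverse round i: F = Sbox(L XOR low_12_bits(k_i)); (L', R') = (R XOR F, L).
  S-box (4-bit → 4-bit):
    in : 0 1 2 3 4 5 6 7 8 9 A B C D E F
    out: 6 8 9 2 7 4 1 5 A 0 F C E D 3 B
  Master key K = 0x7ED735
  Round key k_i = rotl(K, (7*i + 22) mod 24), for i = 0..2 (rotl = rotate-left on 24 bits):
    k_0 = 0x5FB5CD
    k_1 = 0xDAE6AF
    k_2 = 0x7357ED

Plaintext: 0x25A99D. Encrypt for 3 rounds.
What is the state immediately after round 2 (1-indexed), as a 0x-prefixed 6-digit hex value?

s_0 = plaintext = 0x25A99D
s_1 = Round(s_0, k_0) = 0x99DC1C
s_2 = Round(s_1, k_1) = 0xC1C65F
s_3 = Round(s_2, k_2) = 0x65F4D5

0xC1C65F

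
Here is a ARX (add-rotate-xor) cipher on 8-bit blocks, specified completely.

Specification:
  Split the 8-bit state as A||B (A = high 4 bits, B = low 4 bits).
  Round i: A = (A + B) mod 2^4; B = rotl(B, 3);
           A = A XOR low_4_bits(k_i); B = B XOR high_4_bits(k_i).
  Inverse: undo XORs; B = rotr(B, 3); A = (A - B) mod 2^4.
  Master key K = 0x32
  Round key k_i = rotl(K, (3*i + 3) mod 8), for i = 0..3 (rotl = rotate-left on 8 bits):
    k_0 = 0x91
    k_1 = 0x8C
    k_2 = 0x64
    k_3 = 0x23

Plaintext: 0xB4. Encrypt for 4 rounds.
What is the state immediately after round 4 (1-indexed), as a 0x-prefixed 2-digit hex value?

s_0 = plaintext = 0xB4
s_1 = Round(s_0, k_0) = 0xEB
s_2 = Round(s_1, k_1) = 0x55
s_3 = Round(s_2, k_2) = 0xEC
s_4 = Round(s_3, k_3) = 0x94

0x94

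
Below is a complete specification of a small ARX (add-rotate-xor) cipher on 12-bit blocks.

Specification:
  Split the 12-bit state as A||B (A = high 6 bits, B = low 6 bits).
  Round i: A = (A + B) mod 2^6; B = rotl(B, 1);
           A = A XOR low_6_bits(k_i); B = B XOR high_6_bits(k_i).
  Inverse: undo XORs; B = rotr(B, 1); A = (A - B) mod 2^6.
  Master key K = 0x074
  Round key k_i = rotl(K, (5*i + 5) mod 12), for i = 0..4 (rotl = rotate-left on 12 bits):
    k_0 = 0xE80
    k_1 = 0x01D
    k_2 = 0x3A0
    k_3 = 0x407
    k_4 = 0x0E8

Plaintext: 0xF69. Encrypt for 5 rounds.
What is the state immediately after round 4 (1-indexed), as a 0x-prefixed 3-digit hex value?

0xA81

s_0 = plaintext = 0xF69
s_1 = Round(s_0, k_0) = 0x9A9
s_2 = Round(s_1, k_1) = 0x493
s_3 = Round(s_2, k_2) = 0x168
s_4 = Round(s_3, k_3) = 0xA81
s_5 = Round(s_4, k_4) = 0x0C1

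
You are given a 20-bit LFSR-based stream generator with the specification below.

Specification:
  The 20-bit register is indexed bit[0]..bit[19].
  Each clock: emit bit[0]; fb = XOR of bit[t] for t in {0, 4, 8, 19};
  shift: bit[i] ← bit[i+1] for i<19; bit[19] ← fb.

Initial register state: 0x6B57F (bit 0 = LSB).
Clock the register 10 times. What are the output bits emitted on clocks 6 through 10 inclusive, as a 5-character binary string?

reg_0 = 0x6B57F
clock 1: out=1, reg = 0xB5ABF
clock 2: out=1, reg = 0xDAD5F
clock 3: out=1, reg = 0x6D6AF
clock 4: out=1, reg = 0xB6B57
clock 5: out=1, reg = 0x5B5AB
clock 6: out=1, reg = 0x2DAD5
clock 7: out=1, reg = 0x16D6A
clock 8: out=0, reg = 0x8B6B5
clock 9: out=1, reg = 0xC5B5A
clock 10: out=0, reg = 0xE2DAD

11010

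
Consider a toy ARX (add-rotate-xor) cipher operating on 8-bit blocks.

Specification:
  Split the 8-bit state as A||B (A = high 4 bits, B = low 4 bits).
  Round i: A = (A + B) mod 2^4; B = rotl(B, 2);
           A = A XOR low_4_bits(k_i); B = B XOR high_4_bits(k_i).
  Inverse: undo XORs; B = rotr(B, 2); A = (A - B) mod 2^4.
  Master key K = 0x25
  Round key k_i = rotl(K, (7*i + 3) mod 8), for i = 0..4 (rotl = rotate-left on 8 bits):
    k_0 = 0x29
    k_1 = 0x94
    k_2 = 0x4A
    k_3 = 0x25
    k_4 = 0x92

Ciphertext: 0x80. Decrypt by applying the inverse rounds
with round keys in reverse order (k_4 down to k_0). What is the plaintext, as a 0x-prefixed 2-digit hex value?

s_0 = ciphertext = 0x80
s_1 = InvRound(s_0, k_4) = 0x46
s_2 = InvRound(s_1, k_3) = 0x01
s_3 = InvRound(s_2, k_2) = 0x55
s_4 = InvRound(s_3, k_1) = 0xE3
s_5 = InvRound(s_4, k_0) = 0x34

0x34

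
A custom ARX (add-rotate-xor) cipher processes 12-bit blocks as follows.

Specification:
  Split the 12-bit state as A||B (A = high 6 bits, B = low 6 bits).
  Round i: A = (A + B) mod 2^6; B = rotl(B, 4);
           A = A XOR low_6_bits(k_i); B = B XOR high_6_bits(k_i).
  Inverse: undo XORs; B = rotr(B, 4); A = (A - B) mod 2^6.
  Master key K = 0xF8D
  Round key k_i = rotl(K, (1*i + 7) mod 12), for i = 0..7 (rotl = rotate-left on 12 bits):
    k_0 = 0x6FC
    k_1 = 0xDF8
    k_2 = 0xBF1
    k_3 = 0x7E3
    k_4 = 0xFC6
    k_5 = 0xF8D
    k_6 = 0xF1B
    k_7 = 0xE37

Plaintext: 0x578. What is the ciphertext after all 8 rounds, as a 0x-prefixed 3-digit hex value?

s_0 = plaintext = 0x578
s_1 = Round(s_0, k_0) = 0xC55
s_2 = Round(s_1, k_1) = 0xFA2
s_3 = Round(s_2, k_2) = 0x447
s_4 = Round(s_3, k_3) = 0xEEE
s_5 = Round(s_4, k_4) = 0xBD4
s_6 = Round(s_5, k_5) = 0x3BB
s_7 = Round(s_6, k_6) = 0x482
s_8 = Round(s_7, k_7) = 0x8D8

0x8D8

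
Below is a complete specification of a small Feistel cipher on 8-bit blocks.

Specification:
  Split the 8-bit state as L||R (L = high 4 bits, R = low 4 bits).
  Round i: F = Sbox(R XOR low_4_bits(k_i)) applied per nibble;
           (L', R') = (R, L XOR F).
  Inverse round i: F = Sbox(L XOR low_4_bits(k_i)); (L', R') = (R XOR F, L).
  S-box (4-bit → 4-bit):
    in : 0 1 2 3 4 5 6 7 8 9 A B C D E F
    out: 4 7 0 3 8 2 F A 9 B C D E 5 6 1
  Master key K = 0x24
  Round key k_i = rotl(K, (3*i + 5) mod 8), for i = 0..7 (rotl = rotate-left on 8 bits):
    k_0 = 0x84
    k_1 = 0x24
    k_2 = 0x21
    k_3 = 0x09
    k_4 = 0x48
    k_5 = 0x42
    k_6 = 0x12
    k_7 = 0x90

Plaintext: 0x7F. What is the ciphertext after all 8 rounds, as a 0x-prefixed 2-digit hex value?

0x77

s_0 = plaintext = 0x7F
s_1 = Round(s_0, k_0) = 0xFA
s_2 = Round(s_1, k_1) = 0xA9
s_3 = Round(s_2, k_2) = 0x93
s_4 = Round(s_3, k_3) = 0x35
s_5 = Round(s_4, k_4) = 0x56
s_6 = Round(s_5, k_5) = 0x6D
s_7 = Round(s_6, k_6) = 0xD7
s_8 = Round(s_7, k_7) = 0x77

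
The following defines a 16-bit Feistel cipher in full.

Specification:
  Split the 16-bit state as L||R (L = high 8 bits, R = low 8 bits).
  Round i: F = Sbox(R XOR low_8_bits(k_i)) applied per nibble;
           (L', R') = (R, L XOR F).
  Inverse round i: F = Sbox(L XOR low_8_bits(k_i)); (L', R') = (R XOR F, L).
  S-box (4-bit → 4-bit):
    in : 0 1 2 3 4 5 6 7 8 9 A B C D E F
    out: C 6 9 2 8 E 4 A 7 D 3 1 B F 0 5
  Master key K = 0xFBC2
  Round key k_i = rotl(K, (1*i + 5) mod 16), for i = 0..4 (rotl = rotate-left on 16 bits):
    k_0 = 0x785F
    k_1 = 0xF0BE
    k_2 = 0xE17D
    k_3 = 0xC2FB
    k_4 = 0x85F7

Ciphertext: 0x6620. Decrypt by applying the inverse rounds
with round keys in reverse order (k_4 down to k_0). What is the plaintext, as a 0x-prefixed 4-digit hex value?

s_0 = ciphertext = 0x6620
s_1 = InvRound(s_0, k_4) = 0xF666
s_2 = InvRound(s_1, k_3) = 0xA9F6
s_3 = InvRound(s_2, k_2) = 0x0EA9
s_4 = InvRound(s_3, k_1) = 0xB50E
s_5 = InvRound(s_4, k_0) = 0x0DB5

0x0DB5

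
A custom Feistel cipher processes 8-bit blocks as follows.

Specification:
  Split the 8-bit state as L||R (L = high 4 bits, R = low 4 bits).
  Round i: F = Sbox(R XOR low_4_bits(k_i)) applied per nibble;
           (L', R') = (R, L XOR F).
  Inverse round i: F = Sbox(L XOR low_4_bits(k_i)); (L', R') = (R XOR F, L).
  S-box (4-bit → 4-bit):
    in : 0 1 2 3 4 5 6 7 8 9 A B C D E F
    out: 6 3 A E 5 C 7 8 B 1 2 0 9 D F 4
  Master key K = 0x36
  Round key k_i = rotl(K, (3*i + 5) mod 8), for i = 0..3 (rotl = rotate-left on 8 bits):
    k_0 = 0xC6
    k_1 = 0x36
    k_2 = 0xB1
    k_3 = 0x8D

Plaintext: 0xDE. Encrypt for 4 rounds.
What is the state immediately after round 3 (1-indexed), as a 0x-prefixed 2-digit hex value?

s_0 = plaintext = 0xDE
s_1 = Round(s_0, k_0) = 0xE6
s_2 = Round(s_1, k_1) = 0x68
s_3 = Round(s_2, k_2) = 0x87
s_4 = Round(s_3, k_3) = 0x7A

0x87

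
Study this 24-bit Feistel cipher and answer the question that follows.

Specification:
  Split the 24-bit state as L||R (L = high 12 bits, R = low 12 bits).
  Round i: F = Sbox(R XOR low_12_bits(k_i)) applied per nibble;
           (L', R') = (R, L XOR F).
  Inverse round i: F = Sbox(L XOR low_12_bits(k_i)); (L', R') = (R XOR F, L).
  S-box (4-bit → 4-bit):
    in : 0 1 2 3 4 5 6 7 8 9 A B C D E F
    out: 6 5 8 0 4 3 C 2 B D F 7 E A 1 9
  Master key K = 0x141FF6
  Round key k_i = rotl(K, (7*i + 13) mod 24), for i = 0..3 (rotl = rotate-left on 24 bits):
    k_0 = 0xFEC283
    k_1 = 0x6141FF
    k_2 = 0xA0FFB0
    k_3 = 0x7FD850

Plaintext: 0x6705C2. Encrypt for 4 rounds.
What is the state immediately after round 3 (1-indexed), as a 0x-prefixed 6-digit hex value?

0x62D9EF

s_0 = plaintext = 0x6705C2
s_1 = Round(s_0, k_0) = 0x5C2435
s_2 = Round(s_1, k_1) = 0x43562D
s_3 = Round(s_2, k_2) = 0x62D9EF
s_4 = Round(s_3, k_3) = 0x9EF354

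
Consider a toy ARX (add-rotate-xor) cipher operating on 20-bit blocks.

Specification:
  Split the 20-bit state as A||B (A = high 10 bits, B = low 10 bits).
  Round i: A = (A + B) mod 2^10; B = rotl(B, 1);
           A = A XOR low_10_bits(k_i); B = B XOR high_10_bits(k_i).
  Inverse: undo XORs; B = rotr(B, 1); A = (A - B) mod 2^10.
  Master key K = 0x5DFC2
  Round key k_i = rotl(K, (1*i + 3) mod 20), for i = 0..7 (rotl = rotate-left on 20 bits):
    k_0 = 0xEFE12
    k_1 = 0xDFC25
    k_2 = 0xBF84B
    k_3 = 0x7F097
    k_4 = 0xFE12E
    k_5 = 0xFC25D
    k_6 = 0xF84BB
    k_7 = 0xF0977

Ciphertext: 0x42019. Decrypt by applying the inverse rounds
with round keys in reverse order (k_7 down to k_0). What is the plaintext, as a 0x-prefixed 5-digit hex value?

s_0 = ciphertext = 0x42019
s_1 = InvRound(s_0, k_7) = 0x24BED
s_2 = InvRound(s_1, k_6) = 0x08C06
s_3 = InvRound(s_2, k_5) = 0x20DFB
s_4 = InvRound(s_3, k_4) = 0xAB301
s_5 = InvRound(s_4, k_3) = 0xAF77E
s_6 = InvRound(s_5, k_2) = 0x8D8C0
s_7 = InvRound(s_6, k_1) = 0x8D3DF
s_8 = InvRound(s_7, k_0) = 0xFD830

0xFD830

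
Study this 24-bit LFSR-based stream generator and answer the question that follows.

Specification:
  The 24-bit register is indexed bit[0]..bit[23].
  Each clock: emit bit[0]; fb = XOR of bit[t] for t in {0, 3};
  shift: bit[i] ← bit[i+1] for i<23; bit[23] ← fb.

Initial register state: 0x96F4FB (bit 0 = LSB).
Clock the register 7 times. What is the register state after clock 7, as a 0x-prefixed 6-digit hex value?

reg_0 = 0x96F4FB
clock 1: out=1, reg = 0x4B7A7D
clock 2: out=1, reg = 0x25BD3E
clock 3: out=0, reg = 0x92DE9F
clock 4: out=1, reg = 0x496F4F
clock 5: out=1, reg = 0x24B7A7
clock 6: out=1, reg = 0x925BD3
clock 7: out=1, reg = 0xC92DE9

0xC92DE9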